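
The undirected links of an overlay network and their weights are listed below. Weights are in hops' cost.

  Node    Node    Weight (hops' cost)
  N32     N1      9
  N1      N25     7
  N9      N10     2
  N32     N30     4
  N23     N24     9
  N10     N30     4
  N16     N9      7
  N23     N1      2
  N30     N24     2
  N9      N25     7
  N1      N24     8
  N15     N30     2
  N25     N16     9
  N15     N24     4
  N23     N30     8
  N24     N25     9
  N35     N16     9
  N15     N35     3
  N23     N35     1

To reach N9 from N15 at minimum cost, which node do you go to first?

N30

Compare a few routes:
N15–N24–N30–N10–N9: 4+2+4+2 = 12
N15–N30–N10–N9: 2+4+2 = 8
The minimum is 8 hops' cost via N15–N30–N10–N9.
So from N15 the first move is to N30.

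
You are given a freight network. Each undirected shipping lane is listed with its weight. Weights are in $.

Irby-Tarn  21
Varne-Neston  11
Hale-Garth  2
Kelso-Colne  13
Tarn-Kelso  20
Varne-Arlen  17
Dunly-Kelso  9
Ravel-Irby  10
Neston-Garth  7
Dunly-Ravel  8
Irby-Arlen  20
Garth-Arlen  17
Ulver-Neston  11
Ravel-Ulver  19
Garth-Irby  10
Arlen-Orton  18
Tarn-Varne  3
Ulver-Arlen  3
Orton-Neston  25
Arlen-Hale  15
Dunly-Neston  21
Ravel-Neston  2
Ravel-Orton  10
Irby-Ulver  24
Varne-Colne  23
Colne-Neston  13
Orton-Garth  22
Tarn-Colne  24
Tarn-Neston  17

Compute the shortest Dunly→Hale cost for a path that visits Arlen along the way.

Shortest Dunly→Arlen: Dunly–Ravel–Neston–Ulver–Arlen = 24
Shortest Arlen→Hale: Arlen–Hale = 15
Total via Arlen: 24 + 15 = $39.

$39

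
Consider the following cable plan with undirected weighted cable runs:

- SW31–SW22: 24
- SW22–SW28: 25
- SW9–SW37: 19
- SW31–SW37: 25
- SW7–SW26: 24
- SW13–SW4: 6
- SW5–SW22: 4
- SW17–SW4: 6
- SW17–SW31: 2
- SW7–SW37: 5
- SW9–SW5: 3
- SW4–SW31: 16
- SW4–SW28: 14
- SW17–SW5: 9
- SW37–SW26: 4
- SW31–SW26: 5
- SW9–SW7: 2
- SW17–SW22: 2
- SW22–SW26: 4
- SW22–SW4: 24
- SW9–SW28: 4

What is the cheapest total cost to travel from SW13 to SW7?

23

Shortest distances from SW13:
SW13: 0
SW4: 6  (via SW13)
SW17: 12  (via SW4)
SW22: 14  (via SW17)
SW31: 14  (via SW17)
SW5: 18  (via SW22)
SW26: 18  (via SW22)
SW28: 20  (via SW4)
SW9: 21  (via SW5)
SW37: 22  (via SW26)
SW7: 23  (via SW9)
Shortest route: SW13 → SW4 → SW17 → SW22 → SW5 → SW9 → SW7 = 23.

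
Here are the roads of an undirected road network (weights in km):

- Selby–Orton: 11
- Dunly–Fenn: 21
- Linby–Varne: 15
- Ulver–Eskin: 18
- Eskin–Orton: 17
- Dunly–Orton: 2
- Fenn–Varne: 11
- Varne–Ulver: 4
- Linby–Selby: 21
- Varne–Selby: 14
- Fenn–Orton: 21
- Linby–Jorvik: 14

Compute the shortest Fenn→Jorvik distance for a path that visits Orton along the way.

67 km

Best Fenn to Orton: Fenn–Orton costing 21
Shortest Orton→Jorvik: Orton–Selby–Linby–Jorvik = 46
Total via Orton: 21 + 46 = 67 km.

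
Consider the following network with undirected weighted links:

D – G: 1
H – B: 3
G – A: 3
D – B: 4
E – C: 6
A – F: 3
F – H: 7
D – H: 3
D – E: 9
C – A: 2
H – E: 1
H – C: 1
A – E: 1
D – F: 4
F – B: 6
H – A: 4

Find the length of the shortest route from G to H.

4

Enumerating some paths:
G - A - E - H: 3+1+1 = 5
G - A - C - H: 3+2+1 = 6
G - A - H: 3+4 = 7
G - D - H: 1+3 = 4
Cheapest is G - D - H at 4.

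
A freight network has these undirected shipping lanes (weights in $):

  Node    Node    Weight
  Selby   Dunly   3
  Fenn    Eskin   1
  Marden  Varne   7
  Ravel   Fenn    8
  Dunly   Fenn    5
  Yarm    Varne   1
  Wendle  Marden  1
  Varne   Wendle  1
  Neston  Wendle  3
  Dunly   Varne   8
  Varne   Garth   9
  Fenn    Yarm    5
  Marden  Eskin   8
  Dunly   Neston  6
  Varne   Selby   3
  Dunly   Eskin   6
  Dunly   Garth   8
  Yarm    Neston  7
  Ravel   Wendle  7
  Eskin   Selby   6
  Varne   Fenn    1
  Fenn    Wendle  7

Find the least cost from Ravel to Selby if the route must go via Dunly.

$16

Best Ravel to Dunly: Ravel–Fenn–Dunly costing 13
Shortest Dunly→Selby: Dunly–Selby = 3
Total via Dunly: 13 + 3 = $16.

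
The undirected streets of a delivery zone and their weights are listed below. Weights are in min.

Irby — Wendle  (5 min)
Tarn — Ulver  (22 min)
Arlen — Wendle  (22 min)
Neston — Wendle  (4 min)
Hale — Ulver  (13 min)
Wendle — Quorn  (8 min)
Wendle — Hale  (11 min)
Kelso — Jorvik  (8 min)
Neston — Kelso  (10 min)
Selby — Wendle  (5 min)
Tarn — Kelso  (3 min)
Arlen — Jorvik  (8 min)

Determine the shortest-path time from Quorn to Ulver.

Candidate routes:
Quorn → Wendle → Hale → Ulver: 8+11+13 = 32
Quorn → Wendle → Neston → Kelso → Tarn → Ulver: 8+4+10+3+22 = 47
Cheapest is Quorn → Wendle → Hale → Ulver at 32 min.

32 min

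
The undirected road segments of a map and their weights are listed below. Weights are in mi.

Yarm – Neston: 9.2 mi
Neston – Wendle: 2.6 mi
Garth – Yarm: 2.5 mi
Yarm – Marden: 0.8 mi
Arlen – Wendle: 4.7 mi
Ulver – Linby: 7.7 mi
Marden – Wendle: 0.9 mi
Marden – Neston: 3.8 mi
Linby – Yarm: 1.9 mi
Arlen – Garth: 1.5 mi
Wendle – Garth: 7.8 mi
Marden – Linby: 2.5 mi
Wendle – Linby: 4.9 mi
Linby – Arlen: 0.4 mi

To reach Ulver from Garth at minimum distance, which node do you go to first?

Arlen

Candidate routes:
Garth → Yarm → Linby → Ulver: 2.5+1.9+7.7 = 12.1
Garth → Yarm → Marden → Linby → Ulver: 2.5+0.8+2.5+7.7 = 13.5
Garth → Arlen → Linby → Ulver: 1.5+0.4+7.7 = 9.6
Cheapest is Garth → Arlen → Linby → Ulver at 9.6 mi.
So from Garth the first move is to Arlen.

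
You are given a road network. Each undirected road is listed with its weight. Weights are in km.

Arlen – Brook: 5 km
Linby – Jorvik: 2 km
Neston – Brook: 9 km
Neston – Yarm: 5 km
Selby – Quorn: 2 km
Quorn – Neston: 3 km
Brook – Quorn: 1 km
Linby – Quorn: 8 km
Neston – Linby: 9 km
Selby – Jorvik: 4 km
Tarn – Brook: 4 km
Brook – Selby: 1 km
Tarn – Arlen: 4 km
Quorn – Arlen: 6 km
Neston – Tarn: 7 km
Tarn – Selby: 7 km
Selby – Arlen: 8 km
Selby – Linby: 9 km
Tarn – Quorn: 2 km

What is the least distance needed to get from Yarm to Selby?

Shortest distances from Yarm:
Yarm: 0
Neston: 5  (via Yarm)
Quorn: 8  (via Neston)
Brook: 9  (via Quorn)
Selby: 10  (via Quorn)
Shortest route: Yarm–Neston–Quorn–Selby = 10 km.

10 km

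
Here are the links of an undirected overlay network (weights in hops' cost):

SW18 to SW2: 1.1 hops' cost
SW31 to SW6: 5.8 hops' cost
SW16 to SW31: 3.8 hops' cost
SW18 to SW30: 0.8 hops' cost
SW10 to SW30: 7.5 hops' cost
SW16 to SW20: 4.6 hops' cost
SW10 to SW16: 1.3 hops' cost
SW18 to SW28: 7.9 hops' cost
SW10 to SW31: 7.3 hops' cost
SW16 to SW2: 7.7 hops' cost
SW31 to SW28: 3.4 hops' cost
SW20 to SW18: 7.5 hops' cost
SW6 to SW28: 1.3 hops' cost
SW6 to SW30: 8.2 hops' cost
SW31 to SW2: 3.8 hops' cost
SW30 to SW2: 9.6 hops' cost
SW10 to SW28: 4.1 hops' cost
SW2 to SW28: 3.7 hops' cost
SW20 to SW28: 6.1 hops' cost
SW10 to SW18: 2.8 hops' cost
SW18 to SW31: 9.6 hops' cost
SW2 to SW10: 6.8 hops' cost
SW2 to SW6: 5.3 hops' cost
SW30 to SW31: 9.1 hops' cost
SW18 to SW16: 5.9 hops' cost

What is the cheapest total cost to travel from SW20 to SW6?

7.4 hops' cost

Compare a few routes:
SW20 - SW18 - SW2 - SW28 - SW6: 7.5+1.1+3.7+1.3 = 13.6
SW20 - SW28 - SW6: 6.1+1.3 = 7.4
SW20 - SW16 - SW10 - SW28 - SW6: 4.6+1.3+4.1+1.3 = 11.3
SW20 - SW16 - SW31 - SW28 - SW6: 4.6+3.8+3.4+1.3 = 13.1
Cheapest is SW20 - SW28 - SW6 at 7.4 hops' cost.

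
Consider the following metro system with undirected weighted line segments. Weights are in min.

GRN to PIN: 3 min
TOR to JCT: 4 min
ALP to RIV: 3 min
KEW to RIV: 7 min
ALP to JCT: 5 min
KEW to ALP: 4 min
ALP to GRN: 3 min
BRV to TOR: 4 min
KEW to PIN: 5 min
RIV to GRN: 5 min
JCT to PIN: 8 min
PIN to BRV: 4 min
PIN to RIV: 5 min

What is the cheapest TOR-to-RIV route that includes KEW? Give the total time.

20 min

Best TOR to KEW: TOR–BRV–PIN–KEW costing 13
Best KEW to RIV: KEW–RIV costing 7
Total via KEW: 13 + 7 = 20 min.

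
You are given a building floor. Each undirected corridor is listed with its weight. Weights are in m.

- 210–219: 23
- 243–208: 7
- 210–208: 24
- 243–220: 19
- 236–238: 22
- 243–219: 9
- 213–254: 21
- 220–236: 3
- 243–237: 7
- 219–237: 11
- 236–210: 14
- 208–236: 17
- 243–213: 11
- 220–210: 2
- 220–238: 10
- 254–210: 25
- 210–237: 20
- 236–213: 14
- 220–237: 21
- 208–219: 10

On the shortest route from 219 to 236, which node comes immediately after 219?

208

Compare a few routes:
219 - 243 - 208 - 236: 9+7+17 = 33
219 - 210 - 220 - 236: 23+2+3 = 28
219 - 208 - 236: 10+17 = 27
219 - 243 - 220 - 236: 9+19+3 = 31
Cheapest is 219 - 208 - 236 at 27 m.
So from 219 the first move is to 208.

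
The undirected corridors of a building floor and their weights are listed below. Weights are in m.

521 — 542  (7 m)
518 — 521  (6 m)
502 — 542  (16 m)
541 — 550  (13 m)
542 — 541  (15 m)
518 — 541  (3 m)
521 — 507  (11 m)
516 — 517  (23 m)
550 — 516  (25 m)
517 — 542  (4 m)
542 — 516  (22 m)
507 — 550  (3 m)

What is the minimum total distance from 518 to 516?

35 m

Candidate routes:
518 - 541 - 542 - 516: 3+15+22 = 40
518 - 521 - 542 - 517 - 516: 6+7+4+23 = 40
518 - 521 - 542 - 516: 6+7+22 = 35
Cheapest is 518 - 521 - 542 - 516 at 35 m.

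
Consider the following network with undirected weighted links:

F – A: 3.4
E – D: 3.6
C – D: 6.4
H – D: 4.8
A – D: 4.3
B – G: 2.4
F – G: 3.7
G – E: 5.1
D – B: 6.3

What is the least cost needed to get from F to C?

Enumerating some paths:
F - A - D - C: 3.4+4.3+6.4 = 14.1
F - G - E - D - C: 3.7+5.1+3.6+6.4 = 18.8
F - G - B - D - C: 3.7+2.4+6.3+6.4 = 18.8
The minimum is 14.1 via F - A - D - C.

14.1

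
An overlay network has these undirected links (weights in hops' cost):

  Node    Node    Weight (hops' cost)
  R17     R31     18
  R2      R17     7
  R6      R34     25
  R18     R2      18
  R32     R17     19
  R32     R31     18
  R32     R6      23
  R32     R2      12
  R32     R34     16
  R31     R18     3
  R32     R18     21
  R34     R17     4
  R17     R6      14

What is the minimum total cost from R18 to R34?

25 hops' cost

Running Dijkstra from R18:
R18: 0
R31: 3  (via R18)
R2: 18  (via R18)
R17: 21  (via R31)
R32: 21  (via R18)
R34: 25  (via R17)
Shortest route: R18 → R31 → R17 → R34 = 25 hops' cost.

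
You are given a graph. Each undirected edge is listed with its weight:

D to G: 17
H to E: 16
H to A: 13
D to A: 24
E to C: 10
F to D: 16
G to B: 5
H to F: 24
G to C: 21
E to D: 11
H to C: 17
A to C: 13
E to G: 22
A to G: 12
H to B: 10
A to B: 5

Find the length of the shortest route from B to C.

Shortest distances from B:
B: 0
A: 5  (via B)
G: 5  (via B)
H: 10  (via B)
C: 18  (via A)
Shortest route: B → A → C = 18.

18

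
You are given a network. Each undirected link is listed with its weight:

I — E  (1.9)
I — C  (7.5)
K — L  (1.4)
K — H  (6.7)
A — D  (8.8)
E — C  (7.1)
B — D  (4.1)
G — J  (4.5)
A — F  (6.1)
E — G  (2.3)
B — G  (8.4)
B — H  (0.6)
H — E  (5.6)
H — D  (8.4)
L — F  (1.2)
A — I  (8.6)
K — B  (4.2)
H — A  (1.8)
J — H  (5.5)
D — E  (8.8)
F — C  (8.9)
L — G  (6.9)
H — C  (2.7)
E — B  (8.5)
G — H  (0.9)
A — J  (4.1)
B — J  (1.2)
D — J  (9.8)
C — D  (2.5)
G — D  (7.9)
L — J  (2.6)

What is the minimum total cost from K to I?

Shortest distances from K:
K: 0
L: 1.4  (via K)
F: 2.6  (via L)
J: 4  (via L)
B: 4.2  (via K)
H: 4.8  (via B)
G: 5.7  (via H)
A: 6.6  (via H)
C: 7.5  (via H)
E: 8  (via G)
D: 8.3  (via B)
I: 9.9  (via E)
Shortest route: K → B → H → G → E → I = 9.9.

9.9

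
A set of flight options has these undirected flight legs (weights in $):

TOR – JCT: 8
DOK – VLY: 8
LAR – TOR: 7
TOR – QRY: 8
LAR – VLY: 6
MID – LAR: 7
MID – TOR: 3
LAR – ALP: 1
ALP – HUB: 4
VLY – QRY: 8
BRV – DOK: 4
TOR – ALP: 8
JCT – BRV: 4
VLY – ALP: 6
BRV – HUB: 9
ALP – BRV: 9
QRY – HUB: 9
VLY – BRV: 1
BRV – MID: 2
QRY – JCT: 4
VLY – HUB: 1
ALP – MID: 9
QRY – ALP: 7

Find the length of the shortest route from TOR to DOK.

Shortest distances from TOR:
TOR: 0
MID: 3  (via TOR)
BRV: 5  (via MID)
VLY: 6  (via BRV)
LAR: 7  (via TOR)
HUB: 7  (via VLY)
ALP: 8  (via TOR)
QRY: 8  (via TOR)
JCT: 8  (via TOR)
DOK: 9  (via BRV)
Shortest route: TOR → MID → BRV → DOK = $9.

$9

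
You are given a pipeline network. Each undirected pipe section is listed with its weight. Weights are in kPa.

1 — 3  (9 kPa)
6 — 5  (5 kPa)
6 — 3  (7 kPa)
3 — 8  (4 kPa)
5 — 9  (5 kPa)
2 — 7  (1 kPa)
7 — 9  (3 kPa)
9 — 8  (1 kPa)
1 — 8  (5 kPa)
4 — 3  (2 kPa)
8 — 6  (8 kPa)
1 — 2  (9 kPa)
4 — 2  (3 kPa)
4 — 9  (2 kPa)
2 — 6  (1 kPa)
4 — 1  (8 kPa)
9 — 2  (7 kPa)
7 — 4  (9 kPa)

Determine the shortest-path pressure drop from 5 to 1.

11 kPa

Running Dijkstra from 5:
5: 0
6: 5  (via 5)
9: 5  (via 5)
2: 6  (via 6)
8: 6  (via 9)
4: 7  (via 9)
7: 7  (via 2)
3: 9  (via 4)
1: 11  (via 8)
Shortest route: 5–9–8–1 = 11 kPa.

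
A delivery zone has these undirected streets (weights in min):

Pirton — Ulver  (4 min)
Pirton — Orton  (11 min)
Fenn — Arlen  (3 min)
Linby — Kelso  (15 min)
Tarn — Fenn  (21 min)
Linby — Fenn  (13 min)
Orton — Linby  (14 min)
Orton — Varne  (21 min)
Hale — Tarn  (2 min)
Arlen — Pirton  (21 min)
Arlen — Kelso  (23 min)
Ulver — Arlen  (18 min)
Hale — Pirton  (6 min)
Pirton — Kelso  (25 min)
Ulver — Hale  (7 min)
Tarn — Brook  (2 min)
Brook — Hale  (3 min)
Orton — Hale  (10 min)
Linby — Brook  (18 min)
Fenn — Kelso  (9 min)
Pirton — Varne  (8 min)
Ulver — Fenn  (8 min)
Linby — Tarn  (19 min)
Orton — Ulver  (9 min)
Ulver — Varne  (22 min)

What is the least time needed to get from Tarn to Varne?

16 min

Candidate routes:
Tarn - Hale - Ulver - Pirton - Varne: 2+7+4+8 = 21
Tarn - Brook - Hale - Pirton - Varne: 2+3+6+8 = 19
Tarn - Hale - Pirton - Varne: 2+6+8 = 16
Cheapest is Tarn - Hale - Pirton - Varne at 16 min.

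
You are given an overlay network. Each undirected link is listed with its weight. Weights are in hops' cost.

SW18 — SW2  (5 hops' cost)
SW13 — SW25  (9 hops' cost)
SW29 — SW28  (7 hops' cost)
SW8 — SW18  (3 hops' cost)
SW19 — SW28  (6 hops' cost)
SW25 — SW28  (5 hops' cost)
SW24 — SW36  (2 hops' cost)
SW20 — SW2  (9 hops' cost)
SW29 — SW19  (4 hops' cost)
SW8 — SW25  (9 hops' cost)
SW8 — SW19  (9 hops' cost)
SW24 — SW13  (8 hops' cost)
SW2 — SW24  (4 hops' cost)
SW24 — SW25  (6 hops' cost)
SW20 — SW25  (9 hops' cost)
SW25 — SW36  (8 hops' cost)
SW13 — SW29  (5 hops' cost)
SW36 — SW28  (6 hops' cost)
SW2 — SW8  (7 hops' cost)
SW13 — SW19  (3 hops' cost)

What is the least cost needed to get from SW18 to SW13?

Shortest distances from SW18:
SW18: 0
SW8: 3  (via SW18)
SW2: 5  (via SW18)
SW24: 9  (via SW2)
SW36: 11  (via SW24)
SW25: 12  (via SW8)
SW19: 12  (via SW8)
SW20: 14  (via SW2)
SW13: 15  (via SW19)
Shortest route: SW18–SW8–SW19–SW13 = 15 hops' cost.

15 hops' cost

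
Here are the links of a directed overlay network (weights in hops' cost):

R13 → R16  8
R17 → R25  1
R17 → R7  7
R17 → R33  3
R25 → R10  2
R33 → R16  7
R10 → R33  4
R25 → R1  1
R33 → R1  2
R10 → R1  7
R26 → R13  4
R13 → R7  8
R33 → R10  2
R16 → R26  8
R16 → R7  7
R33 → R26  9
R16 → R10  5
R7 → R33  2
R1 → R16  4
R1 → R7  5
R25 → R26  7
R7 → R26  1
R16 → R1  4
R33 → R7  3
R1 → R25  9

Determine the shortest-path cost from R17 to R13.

11 hops' cost

Settle nodes by increasing distance from R17:
R17: 0
R25: 1  (via R17)
R1: 2  (via R25)
R10: 3  (via R25)
R33: 3  (via R17)
R16: 6  (via R1)
R7: 6  (via R33)
R26: 7  (via R7)
R13: 11  (via R26)
Shortest route: R17–R33–R7–R26–R13 = 11 hops' cost.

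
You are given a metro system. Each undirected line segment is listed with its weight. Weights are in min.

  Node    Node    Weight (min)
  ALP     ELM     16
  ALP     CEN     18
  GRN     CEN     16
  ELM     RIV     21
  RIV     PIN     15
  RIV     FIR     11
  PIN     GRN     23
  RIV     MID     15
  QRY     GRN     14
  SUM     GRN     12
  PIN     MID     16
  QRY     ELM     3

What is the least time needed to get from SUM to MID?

Shortest distances from SUM:
SUM: 0
GRN: 12  (via SUM)
QRY: 26  (via GRN)
CEN: 28  (via GRN)
ELM: 29  (via QRY)
PIN: 35  (via GRN)
ALP: 45  (via ELM)
RIV: 50  (via ELM)
MID: 51  (via PIN)
Shortest route: SUM → GRN → PIN → MID = 51 min.

51 min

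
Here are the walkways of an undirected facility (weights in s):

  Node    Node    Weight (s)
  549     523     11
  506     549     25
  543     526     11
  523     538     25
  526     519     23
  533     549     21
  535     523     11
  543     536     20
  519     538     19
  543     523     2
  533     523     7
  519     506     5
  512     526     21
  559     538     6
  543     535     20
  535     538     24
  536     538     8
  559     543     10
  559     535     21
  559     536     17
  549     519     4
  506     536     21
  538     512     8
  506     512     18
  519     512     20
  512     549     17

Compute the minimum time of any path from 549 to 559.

23 s

Enumerating some paths:
549 → 519 → 538 → 559: 4+19+6 = 29
549 → 519 → 512 → 538 → 559: 4+20+8+6 = 38
549 → 512 → 538 → 559: 17+8+6 = 31
549 → 523 → 543 → 559: 11+2+10 = 23
The minimum is 23 s via 549 → 523 → 543 → 559.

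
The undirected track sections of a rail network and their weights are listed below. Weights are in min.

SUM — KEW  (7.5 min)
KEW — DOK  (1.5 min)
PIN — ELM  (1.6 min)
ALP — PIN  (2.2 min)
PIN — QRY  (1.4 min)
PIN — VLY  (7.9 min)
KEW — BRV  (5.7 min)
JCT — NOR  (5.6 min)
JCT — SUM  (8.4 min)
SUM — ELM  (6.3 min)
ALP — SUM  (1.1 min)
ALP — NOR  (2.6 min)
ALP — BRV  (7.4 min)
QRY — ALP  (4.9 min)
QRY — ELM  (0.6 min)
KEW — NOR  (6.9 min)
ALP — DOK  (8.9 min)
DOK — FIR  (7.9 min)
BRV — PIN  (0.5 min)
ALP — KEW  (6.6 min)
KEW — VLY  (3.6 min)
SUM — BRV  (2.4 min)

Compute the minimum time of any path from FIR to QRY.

Candidate routes:
FIR → DOK → KEW → BRV → PIN → ELM → QRY: 7.9+1.5+5.7+0.5+1.6+0.6 = 17.8
FIR → DOK → KEW → BRV → PIN → QRY: 7.9+1.5+5.7+0.5+1.4 = 17
FIR → DOK → KEW → ALP → PIN → QRY: 7.9+1.5+6.6+2.2+1.4 = 19.6
Cheapest is FIR → DOK → KEW → BRV → PIN → QRY at 17 min.

17 min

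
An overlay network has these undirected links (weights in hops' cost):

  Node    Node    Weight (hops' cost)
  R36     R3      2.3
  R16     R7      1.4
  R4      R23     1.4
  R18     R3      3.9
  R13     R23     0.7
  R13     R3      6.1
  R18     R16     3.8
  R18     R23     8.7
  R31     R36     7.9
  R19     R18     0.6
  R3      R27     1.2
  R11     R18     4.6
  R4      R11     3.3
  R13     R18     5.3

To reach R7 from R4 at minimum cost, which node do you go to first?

Compare a few routes:
R4–R23–R13–R18–R16–R7: 1.4+0.7+5.3+3.8+1.4 = 12.6
R4–R11–R18–R16–R7: 3.3+4.6+3.8+1.4 = 13.1
R4–R23–R18–R16–R7: 1.4+8.7+3.8+1.4 = 15.3
R4–R23–R13–R3–R18–R16–R7: 1.4+0.7+6.1+3.9+3.8+1.4 = 17.3
The minimum is 12.6 hops' cost via R4–R23–R13–R18–R16–R7.
So from R4 the first move is to R23.

R23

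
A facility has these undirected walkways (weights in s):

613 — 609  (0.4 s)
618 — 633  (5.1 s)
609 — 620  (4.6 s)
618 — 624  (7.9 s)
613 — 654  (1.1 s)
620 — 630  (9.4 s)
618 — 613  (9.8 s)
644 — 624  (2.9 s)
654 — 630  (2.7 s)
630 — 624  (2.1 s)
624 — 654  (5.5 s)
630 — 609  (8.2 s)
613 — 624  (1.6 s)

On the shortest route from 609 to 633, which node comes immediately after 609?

613

Enumerating some paths:
609–613–624–618–633: 0.4+1.6+7.9+5.1 = 15
609–613–618–633: 0.4+9.8+5.1 = 15.3
609–613–654–630–624–618–633: 0.4+1.1+2.7+2.1+7.9+5.1 = 19.3
The minimum is 15 s via 609–613–624–618–633.
So from 609 the first move is to 613.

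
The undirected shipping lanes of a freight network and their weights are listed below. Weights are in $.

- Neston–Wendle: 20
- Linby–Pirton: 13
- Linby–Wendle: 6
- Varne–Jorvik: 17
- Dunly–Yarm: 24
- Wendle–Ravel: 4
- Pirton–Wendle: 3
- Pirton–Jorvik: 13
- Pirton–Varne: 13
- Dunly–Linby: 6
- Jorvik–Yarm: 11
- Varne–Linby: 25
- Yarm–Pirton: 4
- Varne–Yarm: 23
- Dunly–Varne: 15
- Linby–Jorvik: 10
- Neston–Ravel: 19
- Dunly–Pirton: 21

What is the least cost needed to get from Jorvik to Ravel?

$20

Running Dijkstra from Jorvik:
Jorvik: 0
Linby: 10  (via Jorvik)
Yarm: 11  (via Jorvik)
Pirton: 13  (via Jorvik)
Wendle: 16  (via Linby)
Dunly: 16  (via Linby)
Varne: 17  (via Jorvik)
Ravel: 20  (via Wendle)
Shortest route: Jorvik → Linby → Wendle → Ravel = $20.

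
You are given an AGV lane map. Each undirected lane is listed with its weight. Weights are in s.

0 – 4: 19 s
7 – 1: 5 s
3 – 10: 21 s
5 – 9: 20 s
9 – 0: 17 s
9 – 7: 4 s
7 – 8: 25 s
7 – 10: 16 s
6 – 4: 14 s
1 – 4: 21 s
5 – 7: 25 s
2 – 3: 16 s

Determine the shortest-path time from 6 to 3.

Running Dijkstra from 6:
6: 0
4: 14  (via 6)
0: 33  (via 4)
1: 35  (via 4)
7: 40  (via 1)
9: 44  (via 7)
10: 56  (via 7)
5: 64  (via 9)
8: 65  (via 7)
3: 77  (via 10)
Shortest route: 6–4–1–7–10–3 = 77 s.

77 s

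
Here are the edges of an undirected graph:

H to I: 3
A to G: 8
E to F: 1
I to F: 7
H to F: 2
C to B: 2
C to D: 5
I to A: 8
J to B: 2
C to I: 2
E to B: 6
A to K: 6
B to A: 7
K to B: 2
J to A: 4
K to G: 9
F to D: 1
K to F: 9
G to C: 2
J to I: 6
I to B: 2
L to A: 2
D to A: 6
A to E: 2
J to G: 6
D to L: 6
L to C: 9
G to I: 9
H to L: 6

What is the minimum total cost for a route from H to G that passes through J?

Shortest H→J: H–I–B–J = 7
Best J to G: J–G costing 6
Total via J: 7 + 6 = 13.

13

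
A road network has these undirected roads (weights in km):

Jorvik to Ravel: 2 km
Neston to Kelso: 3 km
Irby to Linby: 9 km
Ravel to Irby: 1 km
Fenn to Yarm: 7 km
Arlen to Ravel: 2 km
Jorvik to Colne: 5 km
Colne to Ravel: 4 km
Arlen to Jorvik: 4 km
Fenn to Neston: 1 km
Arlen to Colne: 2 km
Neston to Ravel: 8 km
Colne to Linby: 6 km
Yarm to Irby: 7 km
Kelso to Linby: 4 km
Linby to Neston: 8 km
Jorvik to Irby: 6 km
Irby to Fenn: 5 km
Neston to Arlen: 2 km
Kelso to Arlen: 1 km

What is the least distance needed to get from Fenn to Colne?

5 km

Shortest distances from Fenn:
Fenn: 0
Neston: 1  (via Fenn)
Arlen: 3  (via Neston)
Kelso: 4  (via Neston)
Irby: 5  (via Fenn)
Ravel: 5  (via Arlen)
Colne: 5  (via Arlen)
Shortest route: Fenn → Neston → Arlen → Colne = 5 km.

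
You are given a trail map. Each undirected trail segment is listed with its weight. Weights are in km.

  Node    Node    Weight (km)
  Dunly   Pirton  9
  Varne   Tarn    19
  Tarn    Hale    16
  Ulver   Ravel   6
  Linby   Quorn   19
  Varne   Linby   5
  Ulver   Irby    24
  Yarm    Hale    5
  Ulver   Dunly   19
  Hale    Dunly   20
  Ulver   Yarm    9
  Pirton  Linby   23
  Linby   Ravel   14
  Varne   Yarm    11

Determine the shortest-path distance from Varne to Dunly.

Settle nodes by increasing distance from Varne:
Varne: 0
Linby: 5  (via Varne)
Yarm: 11  (via Varne)
Hale: 16  (via Yarm)
Ravel: 19  (via Linby)
Tarn: 19  (via Varne)
Ulver: 20  (via Yarm)
Quorn: 24  (via Linby)
Pirton: 28  (via Linby)
Dunly: 36  (via Hale)
Shortest route: Varne–Yarm–Hale–Dunly = 36 km.

36 km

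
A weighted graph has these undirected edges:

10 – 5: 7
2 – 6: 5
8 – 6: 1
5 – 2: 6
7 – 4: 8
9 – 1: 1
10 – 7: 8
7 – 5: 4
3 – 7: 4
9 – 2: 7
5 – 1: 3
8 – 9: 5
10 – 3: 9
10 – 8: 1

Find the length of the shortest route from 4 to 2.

Running Dijkstra from 4:
4: 0
7: 8  (via 4)
3: 12  (via 7)
5: 12  (via 7)
1: 15  (via 5)
9: 16  (via 1)
10: 16  (via 7)
8: 17  (via 10)
2: 18  (via 5)
Shortest route: 4 → 7 → 5 → 2 = 18.

18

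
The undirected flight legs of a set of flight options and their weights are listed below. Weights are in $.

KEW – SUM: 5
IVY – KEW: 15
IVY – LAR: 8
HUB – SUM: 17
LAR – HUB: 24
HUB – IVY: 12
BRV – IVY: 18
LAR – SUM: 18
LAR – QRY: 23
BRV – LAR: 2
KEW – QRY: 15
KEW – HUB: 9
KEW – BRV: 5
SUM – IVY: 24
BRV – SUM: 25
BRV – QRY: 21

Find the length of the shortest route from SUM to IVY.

Running Dijkstra from SUM:
SUM: 0
KEW: 5  (via SUM)
BRV: 10  (via KEW)
LAR: 12  (via BRV)
HUB: 14  (via KEW)
QRY: 20  (via KEW)
IVY: 20  (via KEW)
Shortest route: SUM–KEW–IVY = $20.

$20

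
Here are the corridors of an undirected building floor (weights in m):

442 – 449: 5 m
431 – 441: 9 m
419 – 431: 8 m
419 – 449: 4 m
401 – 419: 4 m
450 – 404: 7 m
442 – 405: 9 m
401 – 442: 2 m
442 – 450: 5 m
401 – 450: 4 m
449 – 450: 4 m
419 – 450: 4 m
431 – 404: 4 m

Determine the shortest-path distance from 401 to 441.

21 m

Compare a few routes:
401 - 450 - 404 - 431 - 441: 4+7+4+9 = 24
401 - 419 - 431 - 441: 4+8+9 = 21
The minimum is 21 m via 401 - 419 - 431 - 441.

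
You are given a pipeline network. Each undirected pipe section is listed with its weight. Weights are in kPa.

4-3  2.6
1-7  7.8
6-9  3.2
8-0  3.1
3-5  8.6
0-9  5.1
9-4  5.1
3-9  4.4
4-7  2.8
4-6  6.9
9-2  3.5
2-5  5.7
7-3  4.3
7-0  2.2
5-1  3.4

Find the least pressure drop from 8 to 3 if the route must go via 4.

10.7 kPa

Best 8 to 4: 8 → 0 → 7 → 4 costing 8.1
Best 4 to 3: 4 → 3 costing 2.6
Total via 4: 8.1 + 2.6 = 10.7 kPa.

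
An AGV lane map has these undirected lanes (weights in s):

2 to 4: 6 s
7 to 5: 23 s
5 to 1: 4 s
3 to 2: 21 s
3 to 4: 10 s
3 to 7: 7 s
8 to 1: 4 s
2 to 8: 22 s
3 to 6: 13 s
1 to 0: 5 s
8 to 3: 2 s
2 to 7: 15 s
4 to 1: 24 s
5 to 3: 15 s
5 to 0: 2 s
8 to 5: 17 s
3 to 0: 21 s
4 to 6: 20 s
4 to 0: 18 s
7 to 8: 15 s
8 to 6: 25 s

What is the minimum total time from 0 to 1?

Settle nodes by increasing distance from 0:
0: 0
5: 2  (via 0)
1: 5  (via 0)
Shortest route: 0 → 1 = 5 s.

5 s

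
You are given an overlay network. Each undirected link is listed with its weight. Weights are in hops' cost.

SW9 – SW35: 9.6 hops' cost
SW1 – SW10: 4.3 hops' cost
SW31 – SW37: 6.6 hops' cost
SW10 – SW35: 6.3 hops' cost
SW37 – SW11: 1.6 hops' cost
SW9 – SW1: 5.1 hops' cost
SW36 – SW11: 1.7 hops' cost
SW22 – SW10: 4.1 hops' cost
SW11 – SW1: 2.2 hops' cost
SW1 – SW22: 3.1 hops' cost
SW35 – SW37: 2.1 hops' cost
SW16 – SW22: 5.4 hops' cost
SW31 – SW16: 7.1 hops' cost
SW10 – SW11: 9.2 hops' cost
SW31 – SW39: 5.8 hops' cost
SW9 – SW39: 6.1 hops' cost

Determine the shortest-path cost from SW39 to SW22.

14.3 hops' cost

Compare a few routes:
SW39 - SW31 - SW37 - SW11 - SW1 - SW22: 5.8+6.6+1.6+2.2+3.1 = 19.3
SW39 - SW31 - SW16 - SW22: 5.8+7.1+5.4 = 18.3
SW39 - SW9 - SW1 - SW22: 6.1+5.1+3.1 = 14.3
Cheapest is SW39 - SW9 - SW1 - SW22 at 14.3 hops' cost.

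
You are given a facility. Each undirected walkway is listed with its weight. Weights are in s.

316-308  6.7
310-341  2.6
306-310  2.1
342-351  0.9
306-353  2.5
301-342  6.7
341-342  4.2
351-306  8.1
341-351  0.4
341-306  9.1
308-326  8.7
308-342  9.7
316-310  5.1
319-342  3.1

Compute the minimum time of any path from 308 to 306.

Shortest distances from 308:
308: 0
316: 6.7  (via 308)
326: 8.7  (via 308)
342: 9.7  (via 308)
351: 10.6  (via 342)
341: 11  (via 351)
310: 11.8  (via 316)
319: 12.8  (via 342)
306: 13.9  (via 310)
Shortest route: 308 → 316 → 310 → 306 = 13.9 s.

13.9 s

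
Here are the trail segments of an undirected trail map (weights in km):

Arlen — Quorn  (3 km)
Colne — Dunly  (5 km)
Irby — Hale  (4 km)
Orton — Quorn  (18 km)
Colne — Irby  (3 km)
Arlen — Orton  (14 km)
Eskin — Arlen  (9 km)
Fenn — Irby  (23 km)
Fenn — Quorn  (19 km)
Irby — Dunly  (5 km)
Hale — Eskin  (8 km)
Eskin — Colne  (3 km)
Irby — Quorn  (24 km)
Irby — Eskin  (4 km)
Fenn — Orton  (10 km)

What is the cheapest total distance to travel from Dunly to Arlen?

Shortest distances from Dunly:
Dunly: 0
Colne: 5  (via Dunly)
Irby: 5  (via Dunly)
Eskin: 8  (via Colne)
Hale: 9  (via Irby)
Arlen: 17  (via Eskin)
Shortest route: Dunly–Colne–Eskin–Arlen = 17 km.

17 km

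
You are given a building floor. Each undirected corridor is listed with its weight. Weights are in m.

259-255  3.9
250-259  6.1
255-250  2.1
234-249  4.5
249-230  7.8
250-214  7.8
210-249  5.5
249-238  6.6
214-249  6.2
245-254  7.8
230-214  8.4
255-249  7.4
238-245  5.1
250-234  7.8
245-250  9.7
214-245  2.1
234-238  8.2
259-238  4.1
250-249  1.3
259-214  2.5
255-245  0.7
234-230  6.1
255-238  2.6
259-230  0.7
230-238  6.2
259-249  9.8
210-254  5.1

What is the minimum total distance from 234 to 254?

Running Dijkstra from 234:
234: 0
249: 4.5  (via 234)
250: 5.8  (via 249)
230: 6.1  (via 234)
259: 6.8  (via 230)
255: 7.9  (via 250)
238: 8.2  (via 234)
245: 8.6  (via 255)
214: 9.3  (via 259)
210: 10  (via 249)
254: 15.1  (via 210)
Shortest route: 234 → 249 → 210 → 254 = 15.1 m.

15.1 m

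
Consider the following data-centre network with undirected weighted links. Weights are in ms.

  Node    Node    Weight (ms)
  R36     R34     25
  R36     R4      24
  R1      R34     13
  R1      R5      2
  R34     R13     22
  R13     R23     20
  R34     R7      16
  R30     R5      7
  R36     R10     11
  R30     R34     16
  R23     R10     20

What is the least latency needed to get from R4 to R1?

62 ms

Running Dijkstra from R4:
R4: 0
R36: 24  (via R4)
R10: 35  (via R36)
R34: 49  (via R36)
R23: 55  (via R10)
R1: 62  (via R34)
Shortest route: R4 → R36 → R34 → R1 = 62 ms.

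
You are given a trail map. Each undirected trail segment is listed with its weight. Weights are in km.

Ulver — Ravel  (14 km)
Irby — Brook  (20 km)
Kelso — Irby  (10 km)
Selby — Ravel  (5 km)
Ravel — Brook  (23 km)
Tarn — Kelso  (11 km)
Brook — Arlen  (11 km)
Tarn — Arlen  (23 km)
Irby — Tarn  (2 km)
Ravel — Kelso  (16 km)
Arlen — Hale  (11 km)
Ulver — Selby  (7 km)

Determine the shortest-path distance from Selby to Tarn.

Candidate routes:
Selby - Ravel - Kelso - Tarn: 5+16+11 = 32
Selby - Ravel - Kelso - Irby - Tarn: 5+16+10+2 = 33
The minimum is 32 km via Selby - Ravel - Kelso - Tarn.

32 km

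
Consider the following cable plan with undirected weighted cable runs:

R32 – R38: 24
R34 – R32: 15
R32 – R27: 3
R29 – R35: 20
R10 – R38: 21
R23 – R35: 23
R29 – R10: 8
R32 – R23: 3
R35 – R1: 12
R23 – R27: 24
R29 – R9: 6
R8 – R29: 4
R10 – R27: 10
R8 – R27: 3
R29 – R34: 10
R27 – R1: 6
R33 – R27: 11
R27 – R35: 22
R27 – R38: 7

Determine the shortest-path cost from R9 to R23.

Candidate routes:
R9–R29–R8–R27–R32–R23: 6+4+3+3+3 = 19
R9–R29–R10–R27–R32–R23: 6+8+10+3+3 = 30
R9–R29–R34–R32–R23: 6+10+15+3 = 34
The minimum is 19 via R9–R29–R8–R27–R32–R23.

19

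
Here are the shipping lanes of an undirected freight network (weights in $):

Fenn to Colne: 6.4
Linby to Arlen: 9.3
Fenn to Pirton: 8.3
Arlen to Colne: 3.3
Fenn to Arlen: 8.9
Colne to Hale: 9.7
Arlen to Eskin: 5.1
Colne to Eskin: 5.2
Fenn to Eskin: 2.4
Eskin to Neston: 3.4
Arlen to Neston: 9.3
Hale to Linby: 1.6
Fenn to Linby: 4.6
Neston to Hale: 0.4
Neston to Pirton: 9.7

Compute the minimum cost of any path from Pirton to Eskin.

Shortest distances from Pirton:
Pirton: 0
Fenn: 8.3  (via Pirton)
Neston: 9.7  (via Pirton)
Hale: 10.1  (via Neston)
Eskin: 10.7  (via Fenn)
Shortest route: Pirton–Fenn–Eskin = $10.7.

$10.7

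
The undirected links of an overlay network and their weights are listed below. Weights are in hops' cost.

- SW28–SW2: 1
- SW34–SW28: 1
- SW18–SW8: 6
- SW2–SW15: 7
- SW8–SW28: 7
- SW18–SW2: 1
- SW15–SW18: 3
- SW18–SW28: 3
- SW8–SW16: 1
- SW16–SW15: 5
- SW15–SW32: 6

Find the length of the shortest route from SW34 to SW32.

12 hops' cost

Settle nodes by increasing distance from SW34:
SW34: 0
SW28: 1  (via SW34)
SW2: 2  (via SW28)
SW18: 3  (via SW2)
SW15: 6  (via SW18)
SW8: 8  (via SW28)
SW16: 9  (via SW8)
SW32: 12  (via SW15)
Shortest route: SW34–SW28–SW2–SW18–SW15–SW32 = 12 hops' cost.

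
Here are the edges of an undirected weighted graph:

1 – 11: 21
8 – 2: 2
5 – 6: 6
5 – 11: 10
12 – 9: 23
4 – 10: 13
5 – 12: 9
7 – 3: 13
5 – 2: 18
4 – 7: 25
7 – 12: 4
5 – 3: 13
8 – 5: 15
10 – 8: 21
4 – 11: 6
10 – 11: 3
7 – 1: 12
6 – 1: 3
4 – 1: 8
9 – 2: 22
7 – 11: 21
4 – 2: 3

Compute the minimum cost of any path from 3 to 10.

26

Settle nodes by increasing distance from 3:
3: 0
5: 13  (via 3)
7: 13  (via 3)
12: 17  (via 7)
6: 19  (via 5)
1: 22  (via 6)
11: 23  (via 5)
10: 26  (via 11)
Shortest route: 3–5–11–10 = 26.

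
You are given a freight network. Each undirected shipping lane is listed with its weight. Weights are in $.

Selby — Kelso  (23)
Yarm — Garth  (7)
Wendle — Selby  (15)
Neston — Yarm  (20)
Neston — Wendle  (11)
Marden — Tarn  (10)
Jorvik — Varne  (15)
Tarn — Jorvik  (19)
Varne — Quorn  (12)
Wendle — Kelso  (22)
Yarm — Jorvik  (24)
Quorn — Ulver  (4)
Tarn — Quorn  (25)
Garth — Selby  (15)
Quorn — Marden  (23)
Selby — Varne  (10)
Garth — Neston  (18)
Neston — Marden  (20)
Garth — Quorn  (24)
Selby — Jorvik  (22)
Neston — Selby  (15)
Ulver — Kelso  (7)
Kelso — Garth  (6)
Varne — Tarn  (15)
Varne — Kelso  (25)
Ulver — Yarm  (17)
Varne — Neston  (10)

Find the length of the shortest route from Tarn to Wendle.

$36

Running Dijkstra from Tarn:
Tarn: 0
Marden: 10  (via Tarn)
Varne: 15  (via Tarn)
Jorvik: 19  (via Tarn)
Selby: 25  (via Varne)
Quorn: 25  (via Tarn)
Neston: 25  (via Varne)
Ulver: 29  (via Quorn)
Kelso: 36  (via Ulver)
Wendle: 36  (via Neston)
Shortest route: Tarn → Varne → Neston → Wendle = $36.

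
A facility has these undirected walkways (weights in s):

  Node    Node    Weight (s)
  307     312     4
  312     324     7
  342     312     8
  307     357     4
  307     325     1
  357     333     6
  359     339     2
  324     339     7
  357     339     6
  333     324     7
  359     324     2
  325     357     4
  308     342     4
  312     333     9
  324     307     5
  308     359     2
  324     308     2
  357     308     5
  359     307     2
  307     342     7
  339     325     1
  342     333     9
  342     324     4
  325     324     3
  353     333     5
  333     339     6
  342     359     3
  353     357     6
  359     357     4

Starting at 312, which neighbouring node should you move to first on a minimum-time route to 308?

Candidate routes:
312 → 307 → 325 → 339 → 359 → 308: 4+1+1+2+2 = 10
312 → 307 → 359 → 324 → 308: 4+2+2+2 = 10
312 → 324 → 308: 7+2 = 9
312 → 307 → 359 → 308: 4+2+2 = 8
Cheapest is 312 → 307 → 359 → 308 at 8 s.
So from 312 the first move is to 307.

307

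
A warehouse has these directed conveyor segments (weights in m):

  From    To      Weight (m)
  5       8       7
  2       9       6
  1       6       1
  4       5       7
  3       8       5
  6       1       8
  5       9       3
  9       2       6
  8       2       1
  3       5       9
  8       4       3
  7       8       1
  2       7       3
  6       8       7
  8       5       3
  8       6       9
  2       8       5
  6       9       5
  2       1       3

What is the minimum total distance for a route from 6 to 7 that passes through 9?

Best 6 to 9: 6 → 9 costing 5
Best 9 to 7: 9 → 2 → 7 costing 9
Total via 9: 5 + 9 = 14 m.

14 m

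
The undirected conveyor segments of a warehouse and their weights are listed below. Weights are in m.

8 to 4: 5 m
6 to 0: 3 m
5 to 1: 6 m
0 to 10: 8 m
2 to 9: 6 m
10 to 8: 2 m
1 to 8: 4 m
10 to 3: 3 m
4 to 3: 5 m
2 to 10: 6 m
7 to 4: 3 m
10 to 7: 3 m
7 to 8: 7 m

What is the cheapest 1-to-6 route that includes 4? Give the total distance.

26 m

Shortest 1→4: 1–8–4 = 9
Shortest 4→6: 4–7–10–0–6 = 17
Total via 4: 9 + 17 = 26 m.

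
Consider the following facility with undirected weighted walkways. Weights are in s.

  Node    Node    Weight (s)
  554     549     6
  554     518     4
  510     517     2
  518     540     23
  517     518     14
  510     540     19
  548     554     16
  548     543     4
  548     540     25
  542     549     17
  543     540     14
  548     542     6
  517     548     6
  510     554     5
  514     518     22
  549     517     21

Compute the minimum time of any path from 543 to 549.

23 s

Enumerating some paths:
543 - 548 - 542 - 549: 4+6+17 = 27
543 - 548 - 554 - 549: 4+16+6 = 26
543 - 548 - 517 - 510 - 554 - 549: 4+6+2+5+6 = 23
The minimum is 23 s via 543 - 548 - 517 - 510 - 554 - 549.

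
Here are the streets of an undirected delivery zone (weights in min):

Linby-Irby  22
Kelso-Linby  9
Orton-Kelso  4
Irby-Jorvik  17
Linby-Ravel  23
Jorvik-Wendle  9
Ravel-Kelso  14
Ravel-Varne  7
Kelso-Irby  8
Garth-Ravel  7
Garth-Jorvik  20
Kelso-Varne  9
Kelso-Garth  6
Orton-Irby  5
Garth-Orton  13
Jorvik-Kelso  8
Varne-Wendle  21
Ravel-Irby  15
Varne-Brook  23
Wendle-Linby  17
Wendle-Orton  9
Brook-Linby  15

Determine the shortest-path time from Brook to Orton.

28 min

Settle nodes by increasing distance from Brook:
Brook: 0
Linby: 15  (via Brook)
Varne: 23  (via Brook)
Kelso: 24  (via Linby)
Orton: 28  (via Kelso)
Shortest route: Brook–Linby–Kelso–Orton = 28 min.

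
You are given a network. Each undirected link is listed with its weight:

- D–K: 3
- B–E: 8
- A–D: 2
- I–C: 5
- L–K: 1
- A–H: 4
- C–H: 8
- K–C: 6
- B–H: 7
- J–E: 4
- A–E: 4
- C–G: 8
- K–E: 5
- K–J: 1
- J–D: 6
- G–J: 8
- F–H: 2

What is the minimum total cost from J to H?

Shortest distances from J:
J: 0
K: 1  (via J)
L: 2  (via K)
D: 4  (via K)
E: 4  (via J)
A: 6  (via D)
C: 7  (via K)
G: 8  (via J)
H: 10  (via A)
Shortest route: J–K–D–A–H = 10.

10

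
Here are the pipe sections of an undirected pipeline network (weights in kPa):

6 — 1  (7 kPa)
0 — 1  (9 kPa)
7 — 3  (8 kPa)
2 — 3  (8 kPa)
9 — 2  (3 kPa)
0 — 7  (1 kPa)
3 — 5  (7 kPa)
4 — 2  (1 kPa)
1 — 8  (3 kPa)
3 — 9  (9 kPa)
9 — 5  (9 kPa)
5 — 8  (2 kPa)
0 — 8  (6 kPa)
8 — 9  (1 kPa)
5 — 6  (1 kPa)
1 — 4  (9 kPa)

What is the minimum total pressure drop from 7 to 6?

10 kPa

Enumerating some paths:
7 - 0 - 1 - 8 - 5 - 6: 1+9+3+2+1 = 16
7 - 0 - 8 - 5 - 6: 1+6+2+1 = 10
7 - 3 - 5 - 6: 8+7+1 = 16
Cheapest is 7 - 0 - 8 - 5 - 6 at 10 kPa.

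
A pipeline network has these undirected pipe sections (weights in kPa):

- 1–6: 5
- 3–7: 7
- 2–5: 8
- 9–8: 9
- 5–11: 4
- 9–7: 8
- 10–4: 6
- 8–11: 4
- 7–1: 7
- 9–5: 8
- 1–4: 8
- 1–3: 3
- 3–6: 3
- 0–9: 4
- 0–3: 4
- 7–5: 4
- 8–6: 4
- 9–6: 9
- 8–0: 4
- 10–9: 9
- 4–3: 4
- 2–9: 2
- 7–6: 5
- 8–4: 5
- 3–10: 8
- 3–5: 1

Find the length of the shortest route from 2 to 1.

Shortest distances from 2:
2: 0
9: 2  (via 2)
0: 6  (via 9)
5: 8  (via 2)
3: 9  (via 5)
7: 10  (via 9)
8: 10  (via 0)
6: 11  (via 9)
10: 11  (via 9)
1: 12  (via 3)
Shortest route: 2 → 5 → 3 → 1 = 12 kPa.

12 kPa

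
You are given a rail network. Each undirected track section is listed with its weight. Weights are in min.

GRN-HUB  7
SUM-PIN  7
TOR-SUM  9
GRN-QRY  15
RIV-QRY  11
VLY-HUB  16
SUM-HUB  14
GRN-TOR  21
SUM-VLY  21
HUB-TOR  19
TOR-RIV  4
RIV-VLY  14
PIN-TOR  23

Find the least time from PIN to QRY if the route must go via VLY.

53 min

Shortest PIN→VLY: PIN → SUM → VLY = 28
Best VLY to QRY: VLY → RIV → QRY costing 25
Total via VLY: 28 + 25 = 53 min.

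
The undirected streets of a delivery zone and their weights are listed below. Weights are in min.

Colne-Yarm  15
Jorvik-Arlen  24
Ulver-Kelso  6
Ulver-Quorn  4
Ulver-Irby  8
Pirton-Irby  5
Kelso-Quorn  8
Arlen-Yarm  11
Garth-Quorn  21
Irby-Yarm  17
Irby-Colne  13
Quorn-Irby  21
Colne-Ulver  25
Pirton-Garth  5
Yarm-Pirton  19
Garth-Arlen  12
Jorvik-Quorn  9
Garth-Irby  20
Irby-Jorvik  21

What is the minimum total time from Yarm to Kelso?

31 min

Compare a few routes:
Yarm–Irby–Ulver–Quorn–Kelso: 17+8+4+8 = 37
Yarm–Irby–Ulver–Kelso: 17+8+6 = 31
The minimum is 31 min via Yarm–Irby–Ulver–Kelso.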